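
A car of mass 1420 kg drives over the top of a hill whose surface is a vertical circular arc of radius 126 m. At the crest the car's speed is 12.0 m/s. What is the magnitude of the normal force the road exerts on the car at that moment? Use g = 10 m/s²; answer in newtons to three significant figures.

At the crest the centripetal acceleration points downward (toward the centre of the arc), so mg − N = mv²/r.
N = m(g − v²/r) = 1420 × (10.0 − (12.0)²/126) = 1420 × (10.0 − 1.143) = 1420 × 8.857 = 12580 N.

12600 N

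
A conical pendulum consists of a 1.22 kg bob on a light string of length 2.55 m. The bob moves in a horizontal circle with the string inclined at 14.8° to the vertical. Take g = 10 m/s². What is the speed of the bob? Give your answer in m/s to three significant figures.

The radius of the circle is r = L sinθ = 2.55 × sin 14.8° = 0.6514 m.
Horizontally T sinθ = mv²/r and vertically T cosθ = mg, so tanθ = v²/(rg).
v = √(r g tanθ) = √(0.6514 × 10.0 × 0.2642) = √1.721 = 1.312 m/s.

1.31 m/s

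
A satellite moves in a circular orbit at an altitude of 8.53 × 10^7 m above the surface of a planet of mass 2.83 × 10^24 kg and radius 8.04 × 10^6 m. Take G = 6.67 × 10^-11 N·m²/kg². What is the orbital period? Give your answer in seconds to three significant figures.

412000 s

r = R + h = 8.04 × 10^6 + 8.53 × 10^7 = 9.334 × 10^7 m. Gravity provides the centripetal force: G M m / r² = m v² / r ⇒ v = √(GM/r) = 1422 m/s.
T = 2πr/v = 2π × 9.334 × 10^7 / 1422 = 412400 s.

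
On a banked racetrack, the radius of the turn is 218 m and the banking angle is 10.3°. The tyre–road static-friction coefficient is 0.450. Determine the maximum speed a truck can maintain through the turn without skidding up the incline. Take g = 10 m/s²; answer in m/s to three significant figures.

At the maximum speed, friction acts down the slope at its limiting value f = μN. Radially (horizontal, toward centre): N sinθ + μN cosθ = mv²/r. Vertically: N cosθ − μN sinθ = mg.
Dividing: v² = r g (sinθ + μcosθ)/(cosθ − μsinθ).
sinθ + μcosθ = 0.1788 + 0.450×0.9839 = 0.6216; cosθ − μsinθ = 0.9839 − 0.450×0.1788 = 0.9034.
v² = 218 × 10.0 × 0.6216/0.9034 = 1500 m²/s², so v = 38.73 m/s.

38.7 m/s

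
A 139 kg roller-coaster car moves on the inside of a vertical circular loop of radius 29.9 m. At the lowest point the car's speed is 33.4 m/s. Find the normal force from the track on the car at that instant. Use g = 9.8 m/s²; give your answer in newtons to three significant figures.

6550 N

At the lowest point, N points up (toward the centre) and the weight mg points down (away from the centre), so the net inward force is N − mg = mv²/r.
N = m(v²/r + g) = 139 × ((33.4)²/29.9 + 9.8) = 139 × (37.31 + 9.8) = 139 × 47.11 = 6548 N.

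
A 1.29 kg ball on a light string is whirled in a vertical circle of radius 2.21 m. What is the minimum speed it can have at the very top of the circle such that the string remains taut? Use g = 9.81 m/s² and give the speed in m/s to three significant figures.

4.66 m/s

At the highest point the centre is directly below, so both the weight and T act inward: T + mg = mv²/r.
At minimum speed T → 0, so mg = mv_min²/r ⇒ v_min = √(g r) = √(9.81 × 2.21) = 4.656 m/s.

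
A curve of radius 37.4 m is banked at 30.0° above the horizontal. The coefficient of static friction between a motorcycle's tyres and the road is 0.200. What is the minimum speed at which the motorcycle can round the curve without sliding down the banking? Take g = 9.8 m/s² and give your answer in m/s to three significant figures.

At the minimum speed, friction acts up the slope at its limiting value f = μN. Radially (horizontal, toward centre): N sinθ − μN cosθ = mv²/r. Vertically: N cosθ + μN sinθ = mg.
Dividing: v² = r g (sinθ − μcosθ)/(cosθ + μsinθ).
sinθ − μcosθ = 0.5000 − 0.200×0.8660 = 0.3268; cosθ + μsinθ = 0.8660 + 0.200×0.5000 = 0.9660.
v² = 37.4 × 9.8 × 0.3268/0.9660 = 124.0 m²/s², so v = 11.14 m/s.

11.1 m/s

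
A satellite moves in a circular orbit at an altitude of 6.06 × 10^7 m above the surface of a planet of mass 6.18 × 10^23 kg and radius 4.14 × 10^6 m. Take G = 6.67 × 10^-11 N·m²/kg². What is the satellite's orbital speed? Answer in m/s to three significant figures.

Orbital radius r = R + h = 4.14 × 10^6 + 6.06 × 10^7 = 6.474 × 10^7 m.
Gravity supplies the centripetal force: G M m / r² = m v² / r, so v = √(GM/r).
v = √(6.67 × 10^-11 × 6.18 × 10^23 / 6.474 × 10^7) = √(636700) = 797.9 m/s.

798 m/s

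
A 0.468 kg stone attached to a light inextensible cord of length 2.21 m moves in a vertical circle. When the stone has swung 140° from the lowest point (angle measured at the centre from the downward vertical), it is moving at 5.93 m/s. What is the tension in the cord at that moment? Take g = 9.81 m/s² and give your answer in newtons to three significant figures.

3.93 N

Take the radial direction toward the centre of the circle as positive. The component of the weight along the string toward the centre is −mg cos φ (φ measured from the bottom), so Newton's second law along the string gives T − mg cos φ = m v²/r.
cos 140° = -0.7660, so T = m(v²/r + g cos φ) = 0.468 × ((5.93)²/2.21 + 9.81 × -0.7660) = 0.468 × (15.91 + (-7.515)) = 0.468 × 8.397 = 3.930 N.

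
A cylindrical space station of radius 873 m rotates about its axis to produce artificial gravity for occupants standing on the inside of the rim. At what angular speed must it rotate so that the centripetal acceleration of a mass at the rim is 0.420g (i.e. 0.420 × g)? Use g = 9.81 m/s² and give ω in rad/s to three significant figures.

Centripetal acceleration a_c = ω²r. Setting ω²r = 0.420g:
ω = √(0.420g / r) = √(0.420 × 9.81 / 873) = √0.004720 = 0.06870 rad/s.

0.0687 rad/s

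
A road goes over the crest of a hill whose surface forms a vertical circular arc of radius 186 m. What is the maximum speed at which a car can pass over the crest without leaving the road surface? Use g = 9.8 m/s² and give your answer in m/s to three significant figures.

At the crest the centre of the circle is below the car, so the net downward (centripetal) force is mg − N = mv²/r.
The car leaves the road when N → 0, giving v_max = √(g r) = √(9.8 × 186) = 42.69 m/s.

42.7 m/s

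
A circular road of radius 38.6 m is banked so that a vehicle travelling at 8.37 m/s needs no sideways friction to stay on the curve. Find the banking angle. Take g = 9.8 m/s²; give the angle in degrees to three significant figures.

10.5°

For a frictionless banked turn: horizontally N sinθ = mv²/r and vertically N cosθ = mg.
Dividing: tanθ = v²/(r g) = (8.37)²/(38.6 × 9.8) = 70.06/378.3 = 0.1852.
θ = arctan(0.1852) = 10.49°.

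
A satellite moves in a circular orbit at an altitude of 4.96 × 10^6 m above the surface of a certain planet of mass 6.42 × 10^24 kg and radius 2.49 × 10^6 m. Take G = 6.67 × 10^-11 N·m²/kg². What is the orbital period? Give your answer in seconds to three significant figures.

r = R + h = 2.49 × 10^6 + 4.96 × 10^6 = 7.450 × 10^6 m. Gravity provides the centripetal force: G M m / r² = m v² / r ⇒ v = √(GM/r) = 7581 m/s.
T = 2πr/v = 2π × 7.450 × 10^6 / 7581 = 6174 s.

6170 s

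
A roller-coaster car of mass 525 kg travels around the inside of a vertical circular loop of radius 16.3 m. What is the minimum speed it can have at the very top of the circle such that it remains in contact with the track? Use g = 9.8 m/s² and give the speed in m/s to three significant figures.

12.6 m/s

At the highest point the centre is directly below, so both the weight and N act inward: N + mg = mv²/r.
At minimum speed N → 0, so mg = mv_min²/r ⇒ v_min = √(g r) = √(9.8 × 16.3) = 12.64 m/s.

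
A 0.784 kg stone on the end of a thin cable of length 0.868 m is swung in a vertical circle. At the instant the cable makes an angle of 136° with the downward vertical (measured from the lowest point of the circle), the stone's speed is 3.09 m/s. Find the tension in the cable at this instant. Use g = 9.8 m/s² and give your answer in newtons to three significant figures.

3.10 N

Take the radial direction toward the centre of the circle as positive. The component of the weight along the string toward the centre is −mg cos φ (φ measured from the bottom), so Newton's second law along the string gives T − mg cos φ = m v²/r.
cos 136° = -0.7193, so T = m(v²/r + g cos φ) = 0.784 × ((3.09)²/0.868 + 9.8 × -0.7193) = 0.784 × (11.00 + (-7.050)) = 0.784 × 3.951 = 3.097 N.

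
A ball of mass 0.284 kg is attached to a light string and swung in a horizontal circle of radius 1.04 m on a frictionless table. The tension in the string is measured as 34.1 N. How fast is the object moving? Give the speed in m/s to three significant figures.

11.2 m/s

T = m v²/r ⇒ v = √(T r / m) = √(34.1 × 1.04 / 0.284) = √124.9 = 11.17 m/s.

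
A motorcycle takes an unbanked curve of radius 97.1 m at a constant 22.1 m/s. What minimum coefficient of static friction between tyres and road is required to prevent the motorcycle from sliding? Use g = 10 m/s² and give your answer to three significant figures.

Friction provides the centripetal force: μ_s m g = m v²/r, so μ_s = v²/(g r) = (22.10)²/(10.0 × 97.1) = 488.4/971.0 = 0.5030.

0.503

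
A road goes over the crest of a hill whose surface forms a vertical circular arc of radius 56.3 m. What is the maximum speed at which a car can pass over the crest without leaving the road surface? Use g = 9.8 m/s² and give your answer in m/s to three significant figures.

At the crest the centre of the circle is below the car, so the net downward (centripetal) force is mg − N = mv²/r.
The car leaves the road when N → 0, giving v_max = √(g r) = √(9.8 × 56.3) = 23.49 m/s.

23.5 m/s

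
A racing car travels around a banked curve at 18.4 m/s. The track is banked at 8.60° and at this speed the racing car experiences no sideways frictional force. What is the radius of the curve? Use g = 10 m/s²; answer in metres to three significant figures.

Frictionless banking: tanθ = v²/(rg), so r = v²/(g tanθ).
r = (18.4)²/(10.0 × tan 8.60°) = 338.6/(10.0 × 0.1512) = 338.6/1.512 = 223.9 m.

224 m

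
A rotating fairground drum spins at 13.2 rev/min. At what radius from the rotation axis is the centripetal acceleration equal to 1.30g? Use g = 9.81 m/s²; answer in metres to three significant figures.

6.67 m

ω = 13.2 rev/min × 2π/60 = 1.382 rad/s.
a_c = ω²r = 1.30g ⇒ r = 1.30 × 9.81 / (1.382)² = 12.75/1.911 = 6.674 m.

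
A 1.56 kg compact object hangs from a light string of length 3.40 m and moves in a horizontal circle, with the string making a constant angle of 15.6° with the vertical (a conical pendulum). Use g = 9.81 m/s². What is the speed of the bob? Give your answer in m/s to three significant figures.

The radius of the circle is r = L sinθ = 3.40 × sin 15.6° = 0.9143 m.
Horizontally T sinθ = mv²/r and vertically T cosθ = mg, so tanθ = v²/(rg).
v = √(r g tanθ) = √(0.9143 × 9.81 × 0.2792) = √2.504 = 1.583 m/s.

1.58 m/s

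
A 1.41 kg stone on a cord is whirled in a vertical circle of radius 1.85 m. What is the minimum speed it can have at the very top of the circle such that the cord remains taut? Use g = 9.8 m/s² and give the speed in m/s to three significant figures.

4.26 m/s

At the highest point the centre is directly below, so both the weight and T act inward: T + mg = mv²/r.
At minimum speed T → 0, so mg = mv_min²/r ⇒ v_min = √(g r) = √(9.8 × 1.85) = 4.258 m/s.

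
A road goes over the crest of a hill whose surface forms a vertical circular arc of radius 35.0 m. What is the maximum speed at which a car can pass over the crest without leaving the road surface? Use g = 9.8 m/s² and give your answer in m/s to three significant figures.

At the crest the centre of the circle is below the car, so the net downward (centripetal) force is mg − N = mv²/r.
The car leaves the road when N → 0, giving v_max = √(g r) = √(9.8 × 35.0) = 18.52 m/s.

18.5 m/s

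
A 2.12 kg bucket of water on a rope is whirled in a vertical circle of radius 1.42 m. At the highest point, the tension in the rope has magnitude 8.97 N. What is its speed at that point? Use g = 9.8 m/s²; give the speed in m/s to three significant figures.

At the top, T + mg = mv²/r, so v = √(r(T/m + g)) = √(1.42 × (8.97/2.12 + 9.8)) = √(1.42 × 14.03) = √19.92 = 4.464 m/s.

4.46 m/s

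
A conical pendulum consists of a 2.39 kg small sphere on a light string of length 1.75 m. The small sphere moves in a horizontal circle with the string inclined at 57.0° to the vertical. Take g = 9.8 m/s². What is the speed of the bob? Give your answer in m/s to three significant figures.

4.71 m/s

The radius of the circle is r = L sinθ = 1.75 × sin 57.0° = 1.468 m.
Horizontally T sinθ = mv²/r and vertically T cosθ = mg, so tanθ = v²/(rg).
v = √(r g tanθ) = √(1.468 × 9.8 × 1.540) = √22.15 = 4.706 m/s.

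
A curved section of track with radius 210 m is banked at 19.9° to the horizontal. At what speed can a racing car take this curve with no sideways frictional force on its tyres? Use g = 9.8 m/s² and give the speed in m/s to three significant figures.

On a frictionless banked curve, N sinθ = mv²/r and N cosθ = mg, so tanθ = v²/(rg).
v = √(r g tanθ) = √(210 × 9.8 × tan 19.9°) = √(210 × 9.8 × 0.3620) = √745.0 = 27.29 m/s.

27.3 m/s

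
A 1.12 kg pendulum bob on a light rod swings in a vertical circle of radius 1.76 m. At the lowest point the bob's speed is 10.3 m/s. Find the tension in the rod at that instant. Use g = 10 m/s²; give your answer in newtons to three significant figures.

At the lowest point, T points up (toward the centre) and the weight mg points down (away from the centre), so the net inward force is T − mg = mv²/r.
T = m(v²/r + g) = 1.12 × ((10.3)²/1.76 + 10.0) = 1.12 × (60.28 + 10.0) = 1.12 × 70.28 = 78.71 N.

78.7 N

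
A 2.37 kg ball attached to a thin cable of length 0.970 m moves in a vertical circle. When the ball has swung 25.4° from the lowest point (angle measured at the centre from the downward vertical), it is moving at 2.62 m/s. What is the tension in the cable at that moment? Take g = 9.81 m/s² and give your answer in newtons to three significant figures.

Take the radial direction toward the centre of the circle as positive. The component of the weight along the string toward the centre is −mg cos φ (φ measured from the bottom), so Newton's second law along the string gives T − mg cos φ = m v²/r.
cos 25.4° = 0.9033, so T = m(v²/r + g cos φ) = 2.37 × ((2.62)²/0.970 + 9.81 × 0.9033) = 2.37 × (7.077 + (8.862)) = 2.37 × 15.94 = 37.77 N.

37.8 N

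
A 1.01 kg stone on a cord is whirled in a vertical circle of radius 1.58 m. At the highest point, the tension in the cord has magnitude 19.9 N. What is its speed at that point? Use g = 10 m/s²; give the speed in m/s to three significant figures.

6.85 m/s

At the top, T + mg = mv²/r, so v = √(r(T/m + g)) = √(1.58 × (19.9/1.01 + 10.0)) = √(1.58 × 29.70) = √46.93 = 6.851 m/s.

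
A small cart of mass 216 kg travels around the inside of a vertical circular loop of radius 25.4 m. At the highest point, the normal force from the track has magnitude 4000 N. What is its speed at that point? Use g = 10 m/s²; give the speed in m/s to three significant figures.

26.9 m/s

At the top, N + mg = mv²/r, so v = √(r(N/m + g)) = √(25.4 × (4000/216 + 10.0)) = √(25.4 × 28.52) = √724.4 = 26.91 m/s.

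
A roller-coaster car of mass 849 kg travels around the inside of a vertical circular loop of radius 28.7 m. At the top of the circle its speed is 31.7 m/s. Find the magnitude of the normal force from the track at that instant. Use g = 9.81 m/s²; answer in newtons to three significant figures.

At the top, both N and the weight mg point inward (toward the centre), so N + mg = mv²/r.
N = m(v²/r − g) = 849 × ((31.7)²/28.7 − 9.81) = 849 × (35.01 − 9.81) = 849 × 25.20 = 21400 N.

21400 N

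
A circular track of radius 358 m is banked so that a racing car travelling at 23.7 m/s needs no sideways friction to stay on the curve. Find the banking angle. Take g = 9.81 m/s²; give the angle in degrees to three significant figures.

For a frictionless banked turn: horizontally N sinθ = mv²/r and vertically N cosθ = mg.
Dividing: tanθ = v²/(r g) = (23.7)²/(358 × 9.81) = 561.7/3512 = 0.1599.
θ = arctan(0.1599) = 9.087°.

9.09°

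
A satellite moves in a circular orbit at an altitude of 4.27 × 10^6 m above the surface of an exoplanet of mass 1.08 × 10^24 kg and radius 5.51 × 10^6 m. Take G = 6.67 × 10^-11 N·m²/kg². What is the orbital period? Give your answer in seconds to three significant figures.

22600 s

r = R + h = 5.51 × 10^6 + 4.27 × 10^6 = 9.780 × 10^6 m. Gravity provides the centripetal force: G M m / r² = m v² / r ⇒ v = √(GM/r) = 2714 m/s.
T = 2πr/v = 2π × 9.780 × 10^6 / 2714 = 22640 s.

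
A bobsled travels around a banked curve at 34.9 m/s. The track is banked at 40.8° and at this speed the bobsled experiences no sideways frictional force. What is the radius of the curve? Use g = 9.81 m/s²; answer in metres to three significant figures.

Frictionless banking: tanθ = v²/(rg), so r = v²/(g tanθ).
r = (34.9)²/(9.81 × tan 40.8°) = 1218/(9.81 × 0.8632) = 1218/8.468 = 143.8 m.

144 m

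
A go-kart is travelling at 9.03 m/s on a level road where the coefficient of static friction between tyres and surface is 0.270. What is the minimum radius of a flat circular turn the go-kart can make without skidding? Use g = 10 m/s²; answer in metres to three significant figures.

30.2 m

At the limit, μ_s m g = m v²/r, so r_min = v²/(μ_s g) = (9.03)²/(0.270 × 10.0) = 81.54/2.700 = 30.20 m.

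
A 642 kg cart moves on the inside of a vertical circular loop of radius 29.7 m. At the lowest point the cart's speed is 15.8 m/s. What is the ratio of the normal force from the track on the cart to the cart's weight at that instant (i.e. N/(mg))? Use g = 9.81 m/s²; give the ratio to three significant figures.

1.86

At the bottom, N − mg = mv²/r, so N = m(v²/r + g) and N/(mg) = v²/(rg) + 1 = (15.8)²/(29.7 × 9.81) + 1 = 0.8568 + 1 = 1.857.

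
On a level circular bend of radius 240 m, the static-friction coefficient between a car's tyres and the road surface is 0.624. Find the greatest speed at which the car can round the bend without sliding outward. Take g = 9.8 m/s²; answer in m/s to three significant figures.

38.3 m/s

Friction provides the centripetal force on a flat curve. At maximum speed it is at its limiting value: μ_s m g = m v²/r.
Mass cancels: v_max = √(μ_s g r) = √(0.624 × 9.8 × 240) = √1468 = 38.31 m/s.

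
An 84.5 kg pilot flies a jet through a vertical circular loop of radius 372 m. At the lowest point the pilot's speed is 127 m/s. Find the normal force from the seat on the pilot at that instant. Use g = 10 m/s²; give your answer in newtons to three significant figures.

At the lowest point, N points up (toward the centre) and the weight mg points down (away from the centre), so the net inward force is N − mg = mv²/r.
N = m(v²/r + g) = 84.5 × ((127)²/372 + 10.0) = 84.5 × (43.36 + 10.0) = 84.5 × 53.36 = 4509 N.

4510 N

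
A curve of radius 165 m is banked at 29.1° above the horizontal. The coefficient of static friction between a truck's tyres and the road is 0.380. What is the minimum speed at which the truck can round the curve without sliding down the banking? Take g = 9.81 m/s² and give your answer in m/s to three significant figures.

At the minimum speed, friction acts up the slope at its limiting value f = μN. Radially (horizontal, toward centre): N sinθ − μN cosθ = mv²/r. Vertically: N cosθ + μN sinθ = mg.
Dividing: v² = r g (sinθ − μcosθ)/(cosθ + μsinθ).
sinθ − μcosθ = 0.4863 − 0.380×0.8738 = 0.1543; cosθ + μsinθ = 0.8738 + 0.380×0.4863 = 1.059.
v² = 165 × 9.81 × 0.1543/1.059 = 235.9 m²/s², so v = 15.36 m/s.

15.4 m/s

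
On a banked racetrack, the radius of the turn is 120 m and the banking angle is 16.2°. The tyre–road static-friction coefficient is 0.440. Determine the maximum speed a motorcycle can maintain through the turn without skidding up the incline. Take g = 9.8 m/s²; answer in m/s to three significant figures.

31.4 m/s

At the maximum speed, friction acts down the slope at its limiting value f = μN. Radially (horizontal, toward centre): N sinθ + μN cosθ = mv²/r. Vertically: N cosθ − μN sinθ = mg.
Dividing: v² = r g (sinθ + μcosθ)/(cosθ − μsinθ).
sinθ + μcosθ = 0.2790 + 0.440×0.9603 = 0.7015; cosθ − μsinθ = 0.9603 − 0.440×0.2790 = 0.8375.
v² = 120 × 9.8 × 0.7015/0.8375 = 985.0 m²/s², so v = 31.38 m/s.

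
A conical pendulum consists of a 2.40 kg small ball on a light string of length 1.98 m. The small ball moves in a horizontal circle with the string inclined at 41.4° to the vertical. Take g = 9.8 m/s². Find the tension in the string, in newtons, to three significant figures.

Vertically the bob has no acceleration, so T cosθ = mg.
T = mg/cosθ = 2.40 × 9.8 / cos 41.4° = 23.52/0.7501 = 31.36 N.

31.4 N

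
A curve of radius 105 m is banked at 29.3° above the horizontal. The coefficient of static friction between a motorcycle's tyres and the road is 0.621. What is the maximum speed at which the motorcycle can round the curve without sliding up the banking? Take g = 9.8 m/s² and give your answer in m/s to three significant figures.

43.2 m/s

At the maximum speed, friction acts down the slope at its limiting value f = μN. Radially (horizontal, toward centre): N sinθ + μN cosθ = mv²/r. Vertically: N cosθ − μN sinθ = mg.
Dividing: v² = r g (sinθ + μcosθ)/(cosθ − μsinθ).
sinθ + μcosθ = 0.4894 + 0.621×0.8721 = 1.031; cosθ − μsinθ = 0.8721 − 0.621×0.4894 = 0.5682.
v² = 105 × 9.8 × 1.031/0.5682 = 1867 m²/s², so v = 43.21 m/s.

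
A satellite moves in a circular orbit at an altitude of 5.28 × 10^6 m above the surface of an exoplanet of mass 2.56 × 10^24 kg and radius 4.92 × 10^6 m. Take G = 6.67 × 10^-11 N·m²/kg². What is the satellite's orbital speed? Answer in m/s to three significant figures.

Orbital radius r = R + h = 4.92 × 10^6 + 5.28 × 10^6 = 1.020 × 10^7 m.
Gravity supplies the centripetal force: G M m / r² = m v² / r, so v = √(GM/r).
v = √(6.67 × 10^-11 × 2.56 × 10^24 / 1.020 × 10^7) = √(1.674 × 10^7) = 4092 m/s.

4090 m/s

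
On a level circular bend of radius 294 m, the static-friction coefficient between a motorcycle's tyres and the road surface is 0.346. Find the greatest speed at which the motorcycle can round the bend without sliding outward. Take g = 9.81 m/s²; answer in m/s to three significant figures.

31.6 m/s

Friction provides the centripetal force on a flat curve. At maximum speed it is at its limiting value: μ_s m g = m v²/r.
Mass cancels: v_max = √(μ_s g r) = √(0.346 × 9.81 × 294) = √997.9 = 31.59 m/s.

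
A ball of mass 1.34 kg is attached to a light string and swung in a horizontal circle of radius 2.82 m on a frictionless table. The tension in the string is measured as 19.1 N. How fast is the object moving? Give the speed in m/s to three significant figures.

6.34 m/s

T = m v²/r ⇒ v = √(T r / m) = √(19.1 × 2.82 / 1.34) = √40.20 = 6.340 m/s.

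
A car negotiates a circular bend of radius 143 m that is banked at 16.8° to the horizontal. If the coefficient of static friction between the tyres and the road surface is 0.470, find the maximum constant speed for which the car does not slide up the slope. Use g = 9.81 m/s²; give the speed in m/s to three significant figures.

35.5 m/s

At the maximum speed, friction acts down the slope at its limiting value f = μN. Radially (horizontal, toward centre): N sinθ + μN cosθ = mv²/r. Vertically: N cosθ − μN sinθ = mg.
Dividing: v² = r g (sinθ + μcosθ)/(cosθ − μsinθ).
sinθ + μcosθ = 0.2890 + 0.470×0.9573 = 0.7390; cosθ − μsinθ = 0.9573 − 0.470×0.2890 = 0.8215.
v² = 143 × 9.81 × 0.7390/0.8215 = 1262 m²/s², so v = 35.52 m/s.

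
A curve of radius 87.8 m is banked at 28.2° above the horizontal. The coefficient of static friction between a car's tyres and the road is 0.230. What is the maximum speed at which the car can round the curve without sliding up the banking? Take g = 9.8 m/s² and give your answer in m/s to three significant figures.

At the maximum speed, friction acts down the slope at its limiting value f = μN. Radially (horizontal, toward centre): N sinθ + μN cosθ = mv²/r. Vertically: N cosθ − μN sinθ = mg.
Dividing: v² = r g (sinθ + μcosθ)/(cosθ − μsinθ).
sinθ + μcosθ = 0.4726 + 0.230×0.8813 = 0.6753; cosθ − μsinθ = 0.8813 − 0.230×0.4726 = 0.7726.
v² = 87.8 × 9.8 × 0.6753/0.7726 = 752.0 m²/s², so v = 27.42 m/s.

27.4 m/s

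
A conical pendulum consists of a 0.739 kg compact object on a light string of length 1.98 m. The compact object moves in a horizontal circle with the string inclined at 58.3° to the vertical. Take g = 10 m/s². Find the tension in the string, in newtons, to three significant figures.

Vertically the bob has no acceleration, so T cosθ = mg.
T = mg/cosθ = 0.739 × 10.0 / cos 58.3° = 7.390/0.5255 = 14.06 N.

14.1 N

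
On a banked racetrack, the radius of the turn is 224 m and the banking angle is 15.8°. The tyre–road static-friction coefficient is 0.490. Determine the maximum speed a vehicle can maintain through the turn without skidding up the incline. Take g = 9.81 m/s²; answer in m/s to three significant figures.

44.4 m/s

At the maximum speed, friction acts down the slope at its limiting value f = μN. Radially (horizontal, toward centre): N sinθ + μN cosθ = mv²/r. Vertically: N cosθ − μN sinθ = mg.
Dividing: v² = r g (sinθ + μcosθ)/(cosθ − μsinθ).
sinθ + μcosθ = 0.2723 + 0.490×0.9622 = 0.7438; cosθ − μsinθ = 0.9622 − 0.490×0.2723 = 0.8288.
v² = 224 × 9.81 × 0.7438/0.8288 = 1972 m²/s², so v = 44.41 m/s.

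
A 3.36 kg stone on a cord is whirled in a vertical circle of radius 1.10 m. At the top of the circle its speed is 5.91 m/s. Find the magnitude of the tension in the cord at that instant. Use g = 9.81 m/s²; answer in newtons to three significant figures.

At the top, both T and the weight mg point inward (toward the centre), so T + mg = mv²/r.
T = m(v²/r − g) = 3.36 × ((5.91)²/1.10 − 9.81) = 3.36 × (31.75 − 9.81) = 3.36 × 21.94 = 73.73 N.

73.7 N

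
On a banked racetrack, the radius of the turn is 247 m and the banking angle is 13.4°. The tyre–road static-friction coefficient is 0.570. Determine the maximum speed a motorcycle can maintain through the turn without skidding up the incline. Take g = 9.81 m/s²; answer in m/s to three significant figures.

47.6 m/s

At the maximum speed, friction acts down the slope at its limiting value f = μN. Radially (horizontal, toward centre): N sinθ + μN cosθ = mv²/r. Vertically: N cosθ − μN sinθ = mg.
Dividing: v² = r g (sinθ + μcosθ)/(cosθ − μsinθ).
sinθ + μcosθ = 0.2317 + 0.570×0.9728 = 0.7862; cosθ − μsinθ = 0.9728 − 0.570×0.2317 = 0.8407.
v² = 247 × 9.81 × 0.7862/0.8407 = 2266 m²/s², so v = 47.60 m/s.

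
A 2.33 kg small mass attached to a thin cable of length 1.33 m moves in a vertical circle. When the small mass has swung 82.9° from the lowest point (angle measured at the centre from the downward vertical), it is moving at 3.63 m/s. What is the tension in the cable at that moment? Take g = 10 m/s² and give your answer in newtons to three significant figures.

Take the radial direction toward the centre of the circle as positive. The component of the weight along the string toward the centre is −mg cos φ (φ measured from the bottom), so Newton's second law along the string gives T − mg cos φ = m v²/r.
cos 82.9° = 0.1236, so T = m(v²/r + g cos φ) = 2.33 × ((3.63)²/1.33 + 10.0 × 0.1236) = 2.33 × (9.907 + (1.236)) = 2.33 × 11.14 = 25.96 N.

26.0 N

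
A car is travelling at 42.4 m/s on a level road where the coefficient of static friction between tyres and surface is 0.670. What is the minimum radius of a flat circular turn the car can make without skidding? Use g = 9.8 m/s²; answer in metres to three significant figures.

274 m

At the limit, μ_s m g = m v²/r, so r_min = v²/(μ_s g) = (42.4)²/(0.670 × 9.8) = 1798/6.566 = 273.8 m.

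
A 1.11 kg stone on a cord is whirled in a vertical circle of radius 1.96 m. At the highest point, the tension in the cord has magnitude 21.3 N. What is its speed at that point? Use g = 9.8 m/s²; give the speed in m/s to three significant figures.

At the top, T + mg = mv²/r, so v = √(r(T/m + g)) = √(1.96 × (21.3/1.11 + 9.8)) = √(1.96 × 28.99) = √56.82 = 7.538 m/s.

7.54 m/s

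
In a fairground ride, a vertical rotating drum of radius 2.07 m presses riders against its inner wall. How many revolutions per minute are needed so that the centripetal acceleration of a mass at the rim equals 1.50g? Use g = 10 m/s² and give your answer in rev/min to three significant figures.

25.7 rev/min

Require ω²r = 1.50g, so ω = √(1.50 × 10.0/2.07) = 2.692 rad/s.
In rev/min: ω × 60/(2π) = 2.692 × 60/(2π) = 25.71 rev/min.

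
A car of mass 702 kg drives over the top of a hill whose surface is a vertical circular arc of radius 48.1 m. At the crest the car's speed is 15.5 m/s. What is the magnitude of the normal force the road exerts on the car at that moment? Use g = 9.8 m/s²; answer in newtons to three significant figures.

At the crest the centripetal acceleration points downward (toward the centre of the arc), so mg − N = mv²/r.
N = m(g − v²/r) = 702 × (9.8 − (15.5)²/48.1) = 702 × (9.8 − 4.995) = 702 × 4.805 = 3373 N.

3370 N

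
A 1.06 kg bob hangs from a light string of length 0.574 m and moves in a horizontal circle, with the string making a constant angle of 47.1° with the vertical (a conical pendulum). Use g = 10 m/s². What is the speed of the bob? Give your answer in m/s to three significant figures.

2.13 m/s

The radius of the circle is r = L sinθ = 0.574 × sin 47.1° = 0.4205 m.
Horizontally T sinθ = mv²/r and vertically T cosθ = mg, so tanθ = v²/(rg).
v = √(r g tanθ) = √(0.4205 × 10.0 × 1.076) = √4.525 = 2.127 m/s.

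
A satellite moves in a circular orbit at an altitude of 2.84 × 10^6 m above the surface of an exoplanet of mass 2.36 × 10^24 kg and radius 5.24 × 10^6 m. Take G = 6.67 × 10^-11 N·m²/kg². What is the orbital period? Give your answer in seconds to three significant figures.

11500 s

r = R + h = 5.24 × 10^6 + 2.84 × 10^6 = 8.080 × 10^6 m. Gravity provides the centripetal force: G M m / r² = m v² / r ⇒ v = √(GM/r) = 4414 m/s.
T = 2πr/v = 2π × 8.080 × 10^6 / 4414 = 11500 s.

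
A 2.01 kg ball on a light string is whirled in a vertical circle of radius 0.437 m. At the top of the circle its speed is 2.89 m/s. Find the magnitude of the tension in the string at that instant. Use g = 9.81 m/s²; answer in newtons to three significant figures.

18.7 N

At the top, both T and the weight mg point inward (toward the centre), so T + mg = mv²/r.
T = m(v²/r − g) = 2.01 × ((2.89)²/0.437 − 9.81) = 2.01 × (19.11 − 9.81) = 2.01 × 9.302 = 18.70 N.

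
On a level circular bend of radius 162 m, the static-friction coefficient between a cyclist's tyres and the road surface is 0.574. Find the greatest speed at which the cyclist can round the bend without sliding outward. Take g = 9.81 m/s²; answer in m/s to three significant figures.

30.2 m/s

Friction provides the centripetal force on a flat curve. At maximum speed it is at its limiting value: μ_s m g = m v²/r.
Mass cancels: v_max = √(μ_s g r) = √(0.574 × 9.81 × 162) = √912.2 = 30.20 m/s.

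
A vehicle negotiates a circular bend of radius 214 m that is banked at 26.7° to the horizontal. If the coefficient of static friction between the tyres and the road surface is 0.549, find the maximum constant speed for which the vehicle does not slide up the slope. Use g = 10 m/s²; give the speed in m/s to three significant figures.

55.8 m/s

At the maximum speed, friction acts down the slope at its limiting value f = μN. Radially (horizontal, toward centre): N sinθ + μN cosθ = mv²/r. Vertically: N cosθ − μN sinθ = mg.
Dividing: v² = r g (sinθ + μcosθ)/(cosθ − μsinθ).
sinθ + μcosθ = 0.4493 + 0.549×0.8934 = 0.9398; cosθ − μsinθ = 0.8934 − 0.549×0.4493 = 0.6467.
v² = 214 × 10.0 × 0.9398/0.6467 = 3110 m²/s², so v = 55.77 m/s.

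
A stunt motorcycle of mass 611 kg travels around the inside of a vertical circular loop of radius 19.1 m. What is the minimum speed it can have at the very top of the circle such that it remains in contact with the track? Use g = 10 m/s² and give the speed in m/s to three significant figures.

At the top, both weight mg and N point toward the centre: N + mg = mv²/r.
At minimum speed N → 0, so mg = mv_min²/r ⇒ v_min = √(g r) = √(10.0 × 19.1) = 13.82 m/s.

13.8 m/s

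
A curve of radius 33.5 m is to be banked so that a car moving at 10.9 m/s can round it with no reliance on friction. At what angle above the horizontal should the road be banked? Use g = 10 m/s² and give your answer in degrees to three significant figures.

For a frictionless banked turn: horizontally N sinθ = mv²/r and vertically N cosθ = mg.
Dividing: tanθ = v²/(r g) = (10.9)²/(33.5 × 10.0) = 118.8/335.0 = 0.3547.
θ = arctan(0.3547) = 19.53°.

19.5°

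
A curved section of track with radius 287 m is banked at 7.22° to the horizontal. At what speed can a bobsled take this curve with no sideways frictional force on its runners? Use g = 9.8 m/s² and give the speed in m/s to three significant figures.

18.9 m/s

On a frictionless banked curve, N sinθ = mv²/r and N cosθ = mg, so tanθ = v²/(rg).
v = √(r g tanθ) = √(287 × 9.8 × tan 7.22°) = √(287 × 9.8 × 0.1267) = √356.3 = 18.88 m/s.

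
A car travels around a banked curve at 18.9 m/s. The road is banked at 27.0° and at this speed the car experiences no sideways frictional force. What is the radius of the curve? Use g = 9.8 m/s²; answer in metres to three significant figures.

Frictionless banking: tanθ = v²/(rg), so r = v²/(g tanθ).
r = (18.9)²/(9.8 × tan 27.0°) = 357.2/(9.8 × 0.5095) = 357.2/4.993 = 71.54 m.

71.5 m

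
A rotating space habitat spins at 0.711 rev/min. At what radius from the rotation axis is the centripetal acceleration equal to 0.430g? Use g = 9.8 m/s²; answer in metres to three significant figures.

ω = 0.711 rev/min × 2π/60 = 0.07446 rad/s.
a_c = ω²r = 0.430g ⇒ r = 0.430 × 9.8 / (0.07446)² = 4.214/0.005544 = 760.1 m.

760 m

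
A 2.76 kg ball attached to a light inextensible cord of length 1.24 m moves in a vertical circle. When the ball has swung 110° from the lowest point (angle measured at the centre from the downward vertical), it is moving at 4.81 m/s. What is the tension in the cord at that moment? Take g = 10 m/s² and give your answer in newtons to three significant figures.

Take the radial direction toward the centre of the circle as positive. The component of the weight along the string toward the centre is −mg cos φ (φ measured from the bottom), so Newton's second law along the string gives T − mg cos φ = m v²/r.
cos 110° = -0.3420, so T = m(v²/r + g cos φ) = 2.76 × ((4.81)²/1.24 + 10.0 × -0.3420) = 2.76 × (18.66 + (-3.420)) = 2.76 × 15.24 = 42.06 N.

42.1 N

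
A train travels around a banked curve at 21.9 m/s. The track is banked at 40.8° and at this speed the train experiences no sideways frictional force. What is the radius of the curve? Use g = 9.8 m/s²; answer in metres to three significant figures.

Frictionless banking: tanθ = v²/(rg), so r = v²/(g tanθ).
r = (21.9)²/(9.8 × tan 40.8°) = 479.6/(9.8 × 0.8632) = 479.6/8.459 = 56.70 m.

56.7 m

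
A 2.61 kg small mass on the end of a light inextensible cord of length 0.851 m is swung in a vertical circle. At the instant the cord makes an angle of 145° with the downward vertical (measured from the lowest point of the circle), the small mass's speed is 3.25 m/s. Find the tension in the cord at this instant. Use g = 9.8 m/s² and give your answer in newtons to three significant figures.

11.4 N

Take the radial direction toward the centre of the circle as positive. The component of the weight along the string toward the centre is −mg cos φ (φ measured from the bottom), so Newton's second law along the string gives T − mg cos φ = m v²/r.
cos 145° = -0.8192, so T = m(v²/r + g cos φ) = 2.61 × ((3.25)²/0.851 + 9.8 × -0.8192) = 2.61 × (12.41 + (-8.028)) = 2.61 × 4.384 = 11.44 N.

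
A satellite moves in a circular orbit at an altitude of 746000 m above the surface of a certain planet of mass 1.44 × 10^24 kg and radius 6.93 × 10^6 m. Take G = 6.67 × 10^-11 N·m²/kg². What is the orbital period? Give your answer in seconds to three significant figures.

13600 s

r = R + h = 6.93 × 10^6 + 746000 = 7.676 × 10^6 m. Gravity provides the centripetal force: G M m / r² = m v² / r ⇒ v = √(GM/r) = 3537 m/s.
T = 2πr/v = 2π × 7.676 × 10^6 / 3537 = 13630 s.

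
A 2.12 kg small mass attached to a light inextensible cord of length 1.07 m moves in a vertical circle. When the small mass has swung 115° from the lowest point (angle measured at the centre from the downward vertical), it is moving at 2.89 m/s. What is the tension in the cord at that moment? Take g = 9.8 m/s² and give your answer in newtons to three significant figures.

Take the radial direction toward the centre of the circle as positive. The component of the weight along the string toward the centre is −mg cos φ (φ measured from the bottom), so Newton's second law along the string gives T − mg cos φ = m v²/r.
cos 115° = -0.4226, so T = m(v²/r + g cos φ) = 2.12 × ((2.89)²/1.07 + 9.8 × -0.4226) = 2.12 × (7.806 + (-4.142)) = 2.12 × 3.664 = 7.768 N.

7.77 N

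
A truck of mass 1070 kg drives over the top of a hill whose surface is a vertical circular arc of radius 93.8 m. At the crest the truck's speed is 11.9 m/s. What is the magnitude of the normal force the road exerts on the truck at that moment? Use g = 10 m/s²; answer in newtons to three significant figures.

9080 N

At the crest the centripetal acceleration points downward (toward the centre of the arc), so mg − N = mv²/r.
N = m(g − v²/r) = 1070 × (10.0 − (11.9)²/93.8) = 1070 × (10.0 − 1.510) = 1070 × 8.490 = 9085 N.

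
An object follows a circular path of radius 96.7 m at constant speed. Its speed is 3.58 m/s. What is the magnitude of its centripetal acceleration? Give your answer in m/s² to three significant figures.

0.133 m/s²

a_c = v²/r = (3.580)²/96.7 = 12.82/96.7 = 0.1325 m/s².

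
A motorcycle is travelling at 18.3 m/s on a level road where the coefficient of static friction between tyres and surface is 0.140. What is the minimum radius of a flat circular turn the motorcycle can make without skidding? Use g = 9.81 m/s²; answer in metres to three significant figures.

244 m

At the limit, μ_s m g = m v²/r, so r_min = v²/(μ_s g) = (18.3)²/(0.140 × 9.81) = 334.9/1.373 = 243.8 m.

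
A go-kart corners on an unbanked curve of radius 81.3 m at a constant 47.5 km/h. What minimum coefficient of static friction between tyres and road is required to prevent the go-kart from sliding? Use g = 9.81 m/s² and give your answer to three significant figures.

0.218

v = 47.5/3.6 = 13.19 m/s.
Friction provides the centripetal force: μ_s m g = m v²/r, so μ_s = v²/(g r) = (13.19)²/(9.81 × 81.3) = 174.1/797.6 = 0.2183.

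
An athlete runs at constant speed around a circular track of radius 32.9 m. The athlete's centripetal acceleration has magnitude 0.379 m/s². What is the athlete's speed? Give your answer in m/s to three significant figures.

3.53 m/s

a_c = v²/r ⇒ v = √(a_c · r) = √(0.379 × 32.9) = √12.47 = 3.531 m/s.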